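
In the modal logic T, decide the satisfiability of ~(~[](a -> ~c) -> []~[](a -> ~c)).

1. ~(~[](a -> ~c) -> []~[](a -> ~c)), u
2. ~[](a -> ~c), u
3. ~[]~[](a -> ~c), u
4. ~(a -> ~c), v
5. a, v
6. c, v
7. [](a -> ~c), w
8. a -> ~c, w
9. ~c, w
Accessibility: uRu, uRv, uRw, vRv, wRw

Satisfiable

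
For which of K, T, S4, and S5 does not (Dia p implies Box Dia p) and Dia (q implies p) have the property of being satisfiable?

S5-tableau for the formula:
1. not (Dia p implies Box Dia p) and Dia (q implies p), u
2. not (Dia p implies Box Dia p), u
3. Dia (q implies p), u
4. Dia p, u
5. not Box Dia p, u
6. q implies p, v
7. not q, v
8. p, w
9. not Dia p, x
10. not p, u
11. not p, v
12. not p, w
Accessibility: uRu, uRv, uRw, uRx, vRu, vRv, vRw, vRx, wRu, wRv, wRw, wRx, xRu, xRv, xRw, xRx
Branch closes: p and not p both at w.
Every branch closes (one shown): unsatisfiable in S5.
S4-tableau for the formula:
1. not (Dia p implies Box Dia p) and Dia (q implies p), u
2. not (Dia p implies Box Dia p), u
3. Dia (q implies p), u
4. Dia p, u
5. not Box Dia p, u
6. q implies p, v
7. p, v
8. p, w
9. not Dia p, x
10. not p, x
Accessibility: uRu, uRv, uRw, uRx, vRv, wRw, xRx
Complete open branch: satisfiable in S4, hence also in K, T (this S4-model is also a K-model and a T-model).

K, T, S4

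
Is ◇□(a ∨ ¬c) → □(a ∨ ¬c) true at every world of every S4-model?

Tableau for the negation ¬(◇□(a ∨ ¬c) → □(a ∨ ¬c)):
1. ¬(◇□(a ∨ ¬c) → □(a ∨ ¬c)), 0
2. ◇□(a ∨ ¬c), 0
3. ¬□(a ∨ ¬c), 0
4. □(a ∨ ¬c), 1
5. a ∨ ¬c, 1
6. ¬c, 1
7. ¬(a ∨ ¬c), 2
8. ¬a, 2
9. c, 2
Accessibility: 0R0, 0R1, 0R2, 1R1, 2R2
The negation has an open branch (countermodel exists).

No, not valid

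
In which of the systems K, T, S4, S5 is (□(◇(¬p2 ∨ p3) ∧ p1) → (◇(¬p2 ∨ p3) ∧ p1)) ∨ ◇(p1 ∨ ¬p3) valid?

T, S4, S5

K-tableau for the negation ¬((□(◇(¬p2 ∨ p3) ∧ p1) → (◇(¬p2 ∨ p3) ∧ p1)) ∨ ◇(p1 ∨ ¬p3)):
1. ¬((□(◇(¬p2 ∨ p3) ∧ p1) → (◇(¬p2 ∨ p3) ∧ p1)) ∨ ◇(p1 ∨ ¬p3)), w0
2. ¬(□(◇(¬p2 ∨ p3) ∧ p1) → (◇(¬p2 ∨ p3) ∧ p1)), w0
3. ¬◇(p1 ∨ ¬p3), w0
4. □(◇(¬p2 ∨ p3) ∧ p1), w0
5. ¬(◇(¬p2 ∨ p3) ∧ p1), w0
6. ¬p1, w0
Complete open branch: countermodel on a K-frame, so not valid in K.
T-tableau for the negation ¬((□(◇(¬p2 ∨ p3) ∧ p1) → (◇(¬p2 ∨ p3) ∧ p1)) ∨ ◇(p1 ∨ ¬p3)):
1. ¬((□(◇(¬p2 ∨ p3) ∧ p1) → (◇(¬p2 ∨ p3) ∧ p1)) ∨ ◇(p1 ∨ ¬p3)), w0
2. ¬(□(◇(¬p2 ∨ p3) ∧ p1) → (◇(¬p2 ∨ p3) ∧ p1)), w0
3. ¬◇(p1 ∨ ¬p3), w0
4. □(◇(¬p2 ∨ p3) ∧ p1), w0
5. ¬(◇(¬p2 ∨ p3) ∧ p1), w0
6. ¬(p1 ∨ ¬p3), w0
7. ¬p1, w0
8. p3, w0
9. ◇(¬p2 ∨ p3) ∧ p1, w0
10. ◇(¬p2 ∨ p3), w0
11. p1, w0
Accessibility: w0Rw0
Branch closes: p1 and ¬p1 both at w0.
Every branch closes (one shown): valid in T, hence also in S4, S5 (every theorem of T is a theorem of S4 and S5).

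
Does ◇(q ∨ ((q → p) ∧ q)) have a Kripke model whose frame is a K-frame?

Yes, satisfiable

1. ◇(q ∨ ((q → p) ∧ q)), u
2. q ∨ ((q → p) ∧ q), v   [◇-rule on 1: fresh world v, uRv]
3. (q → p) ∧ q, v   [∨-rule on 2 (branches; this branch)]
4. q → p, v   [∧-rule on 3]
5. q, v   [∧-rule on 3]
6. p, v   [→-rule on 4 (branches; this branch)]
Accessibility: uRv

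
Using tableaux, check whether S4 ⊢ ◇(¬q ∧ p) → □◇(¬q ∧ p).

Tableau for the negation ¬(◇(¬q ∧ p) → □◇(¬q ∧ p)):
1. ¬(◇(¬q ∧ p) → □◇(¬q ∧ p)), 0
2. ◇(¬q ∧ p), 0
3. ¬□◇(¬q ∧ p), 0
4. ¬q ∧ p, 1
5. ¬q, 1
6. p, 1
7. ¬◇(¬q ∧ p), 2
8. ¬(¬q ∧ p), 2
9. ¬p, 2
Accessibility: 0R0, 0R1, 0R2, 1R1, 2R2
The negation has an open branch (countermodel exists).

Invalid (countermodel exists)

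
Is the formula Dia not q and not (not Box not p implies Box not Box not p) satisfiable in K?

Satisfiable

1. Dia not q and not (not Box not p implies Box not Box not p), w0
2. Dia not q, w0   [and-rule on 1]
3. not (not Box not p implies Box not Box not p), w0   [and-rule on 1]
4. not Box not p, w0   [neg-implies-rule on 3]
5. not Box not Box not p, w0   [neg-implies-rule on 3]
6. not q, w1   [Dia-rule on 2: fresh world w1, w0Rw1]
7. p, w2   [neg-Box-rule on 4: fresh world w2, w0Rw2]
8. Box not p, w3   [neg-Box-rule on 5: fresh world w3, w0Rw3]
Accessibility: w0Rw1, w0Rw2, w0Rw3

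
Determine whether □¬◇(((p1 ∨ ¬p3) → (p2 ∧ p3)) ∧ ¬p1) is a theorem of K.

Not valid

Tableau for the negation ¬□¬◇(((p1 ∨ ¬p3) → (p2 ∧ p3)) ∧ ¬p1):
1. ¬□¬◇(((p1 ∨ ¬p3) → (p2 ∧ p3)) ∧ ¬p1), w0
2. ◇(((p1 ∨ ¬p3) → (p2 ∧ p3)) ∧ ¬p1), w1
3. ((p1 ∨ ¬p3) → (p2 ∧ p3)) ∧ ¬p1, w2
4. (p1 ∨ ¬p3) → (p2 ∧ p3), w2
5. ¬p1, w2
6. p2 ∧ p3, w2
7. p2, w2
8. p3, w2
Accessibility: w0Rw1, w1Rw2
The negation has an open branch (countermodel exists).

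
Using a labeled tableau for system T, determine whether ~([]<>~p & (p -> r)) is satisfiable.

Satisfiable

1. ~([]<>~p & (p -> r)), w0
2. ~(p -> r), w0   [~&-rule on 1 (branches; this branch)]
3. p, w0   [~->-rule on 2]
4. ~r, w0   [~->-rule on 2]
Accessibility: w0Rw0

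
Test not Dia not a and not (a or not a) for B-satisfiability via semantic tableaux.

No, unsatisfiable

1. not Dia not a and not (a or not a), 0
2. not Dia not a, 0
3. not (a or not a), 0
4. not a, 0
5. a, 0
Accessibility: 0R0
Branch closes: a and not a both at 0.
All branches of the tableau close; one closing branch shown above.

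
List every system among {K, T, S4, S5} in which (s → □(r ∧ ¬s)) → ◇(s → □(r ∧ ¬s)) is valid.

T, S4, S5

K-tableau for the negation ¬((s → □(r ∧ ¬s)) → ◇(s → □(r ∧ ¬s))):
1. ¬((s → □(r ∧ ¬s)) → ◇(s → □(r ∧ ¬s))), w0
2. s → □(r ∧ ¬s), w0   [¬→-rule on 1]
3. ¬◇(s → □(r ∧ ¬s)), w0   [¬→-rule on 1]
4. □(r ∧ ¬s), w0   [→-rule on 2 (branches; this branch)]
Complete open branch: countermodel on a K-frame, so not valid in K.
T-tableau for the negation ¬((s → □(r ∧ ¬s)) → ◇(s → □(r ∧ ¬s))):
1. ¬((s → □(r ∧ ¬s)) → ◇(s → □(r ∧ ¬s))), w0
2. s → □(r ∧ ¬s), w0   [¬→-rule on 1]
3. ¬◇(s → □(r ∧ ¬s)), w0   [¬→-rule on 1]
4. ¬(s → □(r ∧ ¬s)), w0   [¬◇-rule on 3 via w0Rw0]
5. s, w0   [¬→-rule on 4]
6. ¬□(r ∧ ¬s), w0   [¬→-rule on 4]
7. □(r ∧ ¬s), w0   [→-rule on 2 (branches; this branch)]
8. r ∧ ¬s, w0   [□-rule on 7 via w0Rw0]
9. r, w0   [∧-rule on 8]
10. ¬s, w0   [∧-rule on 8]
Accessibility: w0Rw0
Branch closes: s and ¬s both at w0.
Every branch closes (one shown): valid in T, hence also in S4, S5 (every theorem of T is a theorem of S4 and S5).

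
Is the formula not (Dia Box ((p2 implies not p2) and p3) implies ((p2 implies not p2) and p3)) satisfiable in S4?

1. not (Dia Box ((p2 implies not p2) and p3) implies ((p2 implies not p2) and p3)), u
2. Dia Box ((p2 implies not p2) and p3), u
3. not ((p2 implies not p2) and p3), u
4. not p3, u
5. Box ((p2 implies not p2) and p3), v
6. (p2 implies not p2) and p3, v
7. p2 implies not p2, v
8. p3, v
9. not p2, v
Accessibility: uRu, uRv, vRv

Satisfiable (open branch found)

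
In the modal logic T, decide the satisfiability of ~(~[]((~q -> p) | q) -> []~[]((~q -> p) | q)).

1. ~(~[]((~q -> p) | q) -> []~[]((~q -> p) | q)), 0
2. ~[]((~q -> p) | q), 0
3. ~[]~[]((~q -> p) | q), 0
4. ~((~q -> p) | q), 1
5. ~(~q -> p), 1
6. ~q, 1
7. ~p, 1
8. []((~q -> p) | q), 2
9. (~q -> p) | q, 2
10. q, 2
Accessibility: 0R0, 0R1, 0R2, 1R1, 2R2

Satisfiable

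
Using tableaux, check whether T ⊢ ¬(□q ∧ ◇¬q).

Yes, valid

Tableau for the negation □q ∧ ◇¬q:
1. □q ∧ ◇¬q, w0
2. □q, w0   [∧-rule on 1]
3. ◇¬q, w0   [∧-rule on 1]
4. q, w0   [□-rule on 2 via w0Rw0]
5. ¬q, w1   [◇-rule on 3: fresh world w1, w0Rw1]
6. q, w1   [□-rule on 2 via w0Rw1]
Accessibility: w0Rw0, w0Rw1, w1Rw1
Branch closes: q and ¬q both at w1.
Every branch of the negation's tableau closes; the branch above is one of them.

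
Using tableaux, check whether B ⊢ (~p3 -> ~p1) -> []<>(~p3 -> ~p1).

Tableau for the negation ~((~p3 -> ~p1) -> []<>(~p3 -> ~p1)):
1. ~((~p3 -> ~p1) -> []<>(~p3 -> ~p1)), u
2. ~p3 -> ~p1, u
3. ~[]<>(~p3 -> ~p1), u
4. ~p1, u
5. ~<>(~p3 -> ~p1), v
6. ~(~p3 -> ~p1), u
7. ~p3, u
8. p1, u
Accessibility: uRu, uRv, vRu, vRv
Branch closes: p1 and ~p1 both at u.
Every branch of the negation's tableau closes; the branch above is one of them.

Yes, valid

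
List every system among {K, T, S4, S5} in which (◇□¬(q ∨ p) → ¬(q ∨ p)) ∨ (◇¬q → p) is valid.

S5

S4-tableau for the negation ¬((◇□¬(q ∨ p) → ¬(q ∨ p)) ∨ (◇¬q → p)):
1. ¬((◇□¬(q ∨ p) → ¬(q ∨ p)) ∨ (◇¬q → p)), w0
2. ¬(◇□¬(q ∨ p) → ¬(q ∨ p)), w0
3. ¬(◇¬q → p), w0
4. ◇□¬(q ∨ p), w0
5. q ∨ p, w0
6. ◇¬q, w0
7. ¬p, w0
8. q, w0
9. □¬(q ∨ p), w1
10. ¬(q ∨ p), w1
11. ¬q, w1
12. ¬p, w1
13. ¬q, w2
Accessibility: w0Rw0, w0Rw1, w0Rw2, w1Rw1, w2Rw2
Complete open branch: countermodel on an S4-frame, so not valid in S4, nor in K, T (the same frame is also a K-frame and a T-frame).
S5-tableau for the negation ¬((◇□¬(q ∨ p) → ¬(q ∨ p)) ∨ (◇¬q → p)):
1. ¬((◇□¬(q ∨ p) → ¬(q ∨ p)) ∨ (◇¬q → p)), w0
2. ¬(◇□¬(q ∨ p) → ¬(q ∨ p)), w0
3. ¬(◇¬q → p), w0
4. ◇□¬(q ∨ p), w0
5. q ∨ p, w0
6. ◇¬q, w0
7. ¬p, w0
8. q, w0
9. □¬(q ∨ p), w1
10. ¬(q ∨ p), w0
11. ¬q, w0
Accessibility: w0Rw0, w0Rw1, w1Rw0, w1Rw1
Branch closes: q and ¬q both at w0.
Every branch closes (one shown): valid in S5.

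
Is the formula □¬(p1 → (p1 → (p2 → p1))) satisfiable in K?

Satisfiable (open branch found)

1. □¬(p1 → (p1 → (p2 → p1))), w0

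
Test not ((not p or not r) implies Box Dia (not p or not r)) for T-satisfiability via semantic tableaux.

1. not ((not p or not r) implies Box Dia (not p or not r)), u
2. not p or not r, u
3. not Box Dia (not p or not r), u
4. not r, u
5. not Dia (not p or not r), v
6. not (not p or not r), v
7. p, v
8. r, v
Accessibility: uRu, uRv, vRv

Yes, satisfiable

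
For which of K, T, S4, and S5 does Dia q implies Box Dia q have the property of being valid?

S5-tableau for the negation not (Dia q implies Box Dia q):
1. not (Dia q implies Box Dia q), u
2. Dia q, u
3. not Box Dia q, u
4. q, v
5. not Dia q, w
6. not q, u
7. not q, v
Accessibility: uRu, uRv, uRw, vRu, vRv, vRw, wRu, wRv, wRw
Branch closes: q and not q both at v.
Every branch closes (one shown): valid in S5.
S4-tableau for the negation not (Dia q implies Box Dia q):
1. not (Dia q implies Box Dia q), u
2. Dia q, u
3. not Box Dia q, u
4. q, v
5. not Dia q, w
6. not q, w
Accessibility: uRu, uRv, uRw, vRv, wRw
Complete open branch: countermodel on an S4-frame, so not valid in S4, nor in K, T (the same frame is also a K-frame and a T-frame).

S5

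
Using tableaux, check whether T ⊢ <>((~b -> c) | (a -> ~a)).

Tableau for the negation ~<>((~b -> c) | (a -> ~a)):
1. ~<>((~b -> c) | (a -> ~a)), w0
2. ~((~b -> c) | (a -> ~a)), w0   [~<>-rule on 1 via w0Rw0]
3. ~(~b -> c), w0   [~|-rule on 2]
4. ~(a -> ~a), w0   [~|-rule on 2]
5. ~b, w0   [~->-rule on 3]
6. ~c, w0   [~->-rule on 3]
7. a, w0   [~->-rule on 4]
Accessibility: w0Rw0
The negation has an open branch (countermodel exists).

Invalid (countermodel exists)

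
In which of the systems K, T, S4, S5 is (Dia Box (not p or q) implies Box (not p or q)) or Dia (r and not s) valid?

S4-tableau for the negation not ((Dia Box (not p or q) implies Box (not p or q)) or Dia (r and not s)):
1. not ((Dia Box (not p or q) implies Box (not p or q)) or Dia (r and not s)), 0
2. not (Dia Box (not p or q) implies Box (not p or q)), 0   [neg-or-rule on 1]
3. not Dia (r and not s), 0   [neg-or-rule on 1]
4. Dia Box (not p or q), 0   [neg-implies-rule on 2]
5. not Box (not p or q), 0   [neg-implies-rule on 2]
6. not (r and not s), 0   [neg-Dia-rule on 3 via 0R0]
7. s, 0   [neg-and-rule on 6 (branches; this branch)]
8. Box (not p or q), 1   [Dia-rule on 4: fresh world 1, 0R1]
9. not (r and not s), 1   [neg-Dia-rule on 3 via 0R1]
10. not p or q, 1   [Box-rule on 8 via 1R1]
11. s, 1   [neg-and-rule on 9 (branches; this branch)]
12. q, 1   [or-rule on 10 (branches; this branch)]
13. not (not p or q), 2   [neg-Box-rule on 5: fresh world 2, 0R2]
14. p, 2   [neg-or-rule on 13]
15. not q, 2   [neg-or-rule on 13]
16. not (r and not s), 2   [neg-Dia-rule on 3 via 0R2]
17. s, 2   [neg-and-rule on 16 (branches; this branch)]
Accessibility: 0R0, 0R1, 0R2, 1R1, 2R2
Complete open branch: countermodel on an S4-frame, so not valid in S4, nor in K, T (the same frame is also a K-frame and a T-frame).
S5-tableau for the negation not ((Dia Box (not p or q) implies Box (not p or q)) or Dia (r and not s)):
1. not ((Dia Box (not p or q) implies Box (not p or q)) or Dia (r and not s)), 0
2. not (Dia Box (not p or q) implies Box (not p or q)), 0   [neg-or-rule on 1]
3. not Dia (r and not s), 0   [neg-or-rule on 1]
4. Dia Box (not p or q), 0   [neg-implies-rule on 2]
5. not Box (not p or q), 0   [neg-implies-rule on 2]
6. not (r and not s), 0   [neg-Dia-rule on 3 via 0R0]
7. s, 0   [neg-and-rule on 6 (branches; this branch)]
8. Box (not p or q), 1   [Dia-rule on 4: fresh world 1, 0R1]
9. not (r and not s), 1   [neg-Dia-rule on 3 via 0R1]
10. not p or q, 0   [Box-rule on 8 via 1R0]
11. not p or q, 1   [Box-rule on 8 via 1R1]
12. s, 1   [neg-and-rule on 9 (branches; this branch)]
13. q, 0   [or-rule on 10 (branches; this branch)]
14. q, 1   [or-rule on 11 (branches; this branch)]
15. not (not p or q), 2   [neg-Box-rule on 5: fresh world 2, 0R2]
16. p, 2   [neg-or-rule on 15]
17. not q, 2   [neg-or-rule on 15]
18. not (r and not s), 2   [neg-Dia-rule on 3 via 0R2]
19. not p or q, 2   [Box-rule on 8 via 1R2]
20. s, 2   [neg-and-rule on 18 (branches; this branch)]
21. q, 2   [or-rule on 19 (branches; this branch)]
Accessibility: 0R0, 0R1, 0R2, 1R0, 1R1, 1R2, 2R0, 2R1, 2R2
Branch closes: q and not q both at 2.
Every branch closes (one shown): valid in S5.

S5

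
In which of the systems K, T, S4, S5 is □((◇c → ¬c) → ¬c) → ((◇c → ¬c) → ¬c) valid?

T, S4, S5

K-tableau for the negation ¬(□((◇c → ¬c) → ¬c) → ((◇c → ¬c) → ¬c)):
1. ¬(□((◇c → ¬c) → ¬c) → ((◇c → ¬c) → ¬c)), w0
2. □((◇c → ¬c) → ¬c), w0
3. ¬((◇c → ¬c) → ¬c), w0
4. ◇c → ¬c, w0
5. c, w0
6. ¬◇c, w0
Complete open branch: countermodel on a K-frame, so not valid in K.
T-tableau for the negation ¬(□((◇c → ¬c) → ¬c) → ((◇c → ¬c) → ¬c)):
1. ¬(□((◇c → ¬c) → ¬c) → ((◇c → ¬c) → ¬c)), w0
2. □((◇c → ¬c) → ¬c), w0
3. ¬((◇c → ¬c) → ¬c), w0
4. ◇c → ¬c, w0
5. c, w0
6. (◇c → ¬c) → ¬c, w0
7. ¬◇c, w0
8. ¬c, w0
Accessibility: w0Rw0
Branch closes: c and ¬c both at w0.
Every branch closes (one shown): valid in T, hence also in S4, S5 (every theorem of T is a theorem of S4 and S5).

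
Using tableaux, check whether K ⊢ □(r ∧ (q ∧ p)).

Tableau for the negation ¬□(r ∧ (q ∧ p)):
1. ¬□(r ∧ (q ∧ p)), w0
2. ¬(r ∧ (q ∧ p)), w1
3. ¬(q ∧ p), w1
4. ¬p, w1
Accessibility: w0Rw1
The negation has an open branch (countermodel exists).

Not valid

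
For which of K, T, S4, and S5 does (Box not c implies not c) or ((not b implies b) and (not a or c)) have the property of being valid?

T, S4, S5

K-tableau for the negation not ((Box not c implies not c) or ((not b implies b) and (not a or c))):
1. not ((Box not c implies not c) or ((not b implies b) and (not a or c))), 0
2. not (Box not c implies not c), 0   [neg-or-rule on 1]
3. not ((not b implies b) and (not a or c)), 0   [neg-or-rule on 1]
4. Box not c, 0   [neg-implies-rule on 2]
5. c, 0   [neg-implies-rule on 2]
6. not (not b implies b), 0   [neg-and-rule on 3 (branches; this branch)]
7. not b, 0   [neg-implies-rule on 6]
Complete open branch: countermodel on a K-frame, so not valid in K.
T-tableau for the negation not ((Box not c implies not c) or ((not b implies b) and (not a or c))):
1. not ((Box not c implies not c) or ((not b implies b) and (not a or c))), 0
2. not (Box not c implies not c), 0   [neg-or-rule on 1]
3. not ((not b implies b) and (not a or c)), 0   [neg-or-rule on 1]
4. Box not c, 0   [neg-implies-rule on 2]
5. c, 0   [neg-implies-rule on 2]
6. not c, 0   [Box-rule on 4 via 0R0]
Accessibility: 0R0
Branch closes: c and not c both at 0.
Every branch closes (one shown): valid in T, hence also in S4, S5 (every theorem of T is a theorem of S4 and S5).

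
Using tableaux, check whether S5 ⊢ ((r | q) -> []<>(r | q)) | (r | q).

Yes, valid

Tableau for the negation ~(((r | q) -> []<>(r | q)) | (r | q)):
1. ~(((r | q) -> []<>(r | q)) | (r | q)), w0
2. ~((r | q) -> []<>(r | q)), w0
3. ~(r | q), w0
4. r | q, w0
5. ~[]<>(r | q), w0
6. ~r, w0
7. ~q, w0
8. q, w0
Accessibility: w0Rw0
Branch closes: q and ~q both at w0.
Every branch of the negation's tableau closes; the branch above is one of them.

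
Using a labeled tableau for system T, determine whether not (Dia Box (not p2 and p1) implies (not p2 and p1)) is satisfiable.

Satisfiable (open branch found)

1. not (Dia Box (not p2 and p1) implies (not p2 and p1)), 0
2. Dia Box (not p2 and p1), 0
3. not (not p2 and p1), 0
4. not p1, 0
5. Box (not p2 and p1), 1
6. not p2 and p1, 1
7. not p2, 1
8. p1, 1
Accessibility: 0R0, 0R1, 1R1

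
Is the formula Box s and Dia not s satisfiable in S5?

1. Box s and Dia not s, 0
2. Box s, 0
3. Dia not s, 0
4. s, 0
5. not s, 1
6. s, 1
Accessibility: 0R0, 0R1, 1R0, 1R1
Branch closes: s and not s both at 1.
Every branch closes; the branch above is one of them.

Unsatisfiable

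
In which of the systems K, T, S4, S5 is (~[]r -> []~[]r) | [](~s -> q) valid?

S4-tableau for the negation ~((~[]r -> []~[]r) | [](~s -> q)):
1. ~((~[]r -> []~[]r) | [](~s -> q)), u
2. ~(~[]r -> []~[]r), u
3. ~[](~s -> q), u
4. ~[]r, u
5. ~[]~[]r, u
6. ~(~s -> q), v
7. ~s, v
8. ~q, v
9. ~r, w
10. []r, x
11. r, x
Accessibility: uRu, uRv, uRw, uRx, vRv, wRw, xRx
Complete open branch: countermodel on an S4-frame, so not valid in S4, nor in K, T (the same frame is also a K-frame and a T-frame).
S5-tableau for the negation ~((~[]r -> []~[]r) | [](~s -> q)):
1. ~((~[]r -> []~[]r) | [](~s -> q)), u
2. ~(~[]r -> []~[]r), u
3. ~[](~s -> q), u
4. ~[]r, u
5. ~[]~[]r, u
6. ~(~s -> q), v
7. ~s, v
8. ~q, v
9. ~r, w
10. []r, x
11. r, u
12. r, v
13. r, w
Accessibility: uRu, uRv, uRw, uRx, vRu, vRv, vRw, vRx, wRu, wRv, wRw, wRx, xRu, xRv, xRw, xRx
Branch closes: r and ~r both at w.
Every branch closes (one shown): valid in S5.

S5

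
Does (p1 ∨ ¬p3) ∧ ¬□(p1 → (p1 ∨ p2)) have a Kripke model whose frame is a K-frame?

No, unsatisfiable

1. (p1 ∨ ¬p3) ∧ ¬□(p1 → (p1 ∨ p2)), u
2. p1 ∨ ¬p3, u
3. ¬□(p1 → (p1 ∨ p2)), u
4. ¬p3, u
5. ¬(p1 → (p1 ∨ p2)), v
6. p1, v
7. ¬(p1 ∨ p2), v
8. ¬p1, v
9. ¬p2, v
Accessibility: uRv
Branch closes: p1 and ¬p1 both at v.
(One branch shown.) All branches close.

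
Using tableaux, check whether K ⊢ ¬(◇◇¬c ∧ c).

Invalid (countermodel exists)

Tableau for the negation ◇◇¬c ∧ c:
1. ◇◇¬c ∧ c, 0
2. ◇◇¬c, 0
3. c, 0
4. ◇¬c, 1
5. ¬c, 2
Accessibility: 0R1, 1R2
The negation has an open branch (countermodel exists).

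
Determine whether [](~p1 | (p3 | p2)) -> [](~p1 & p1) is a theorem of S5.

No, not valid

Tableau for the negation ~([](~p1 | (p3 | p2)) -> [](~p1 & p1)):
1. ~([](~p1 | (p3 | p2)) -> [](~p1 & p1)), 0
2. [](~p1 | (p3 | p2)), 0
3. ~[](~p1 & p1), 0
4. ~p1 | (p3 | p2), 0
5. p3 | p2, 0
6. p2, 0
7. ~(~p1 & p1), 1
8. ~p1 | (p3 | p2), 1
9. ~p1, 1
10. p3 | p2, 1
11. p2, 1
Accessibility: 0R0, 0R1, 1R0, 1R1
The negation has an open branch (countermodel exists).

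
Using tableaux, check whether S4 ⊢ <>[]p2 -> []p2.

Tableau for the negation ~(<>[]p2 -> []p2):
1. ~(<>[]p2 -> []p2), u
2. <>[]p2, u
3. ~[]p2, u
4. []p2, v
5. p2, v
6. ~p2, w
Accessibility: uRu, uRv, uRw, vRv, wRw
The negation has an open branch (countermodel exists).

Not valid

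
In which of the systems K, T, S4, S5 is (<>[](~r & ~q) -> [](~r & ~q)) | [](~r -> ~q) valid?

S4-tableau for the negation ~((<>[](~r & ~q) -> [](~r & ~q)) | [](~r -> ~q)):
1. ~((<>[](~r & ~q) -> [](~r & ~q)) | [](~r -> ~q)), u
2. ~(<>[](~r & ~q) -> [](~r & ~q)), u   [~|-rule on 1]
3. ~[](~r -> ~q), u   [~|-rule on 1]
4. <>[](~r & ~q), u   [~->-rule on 2]
5. ~[](~r & ~q), u   [~->-rule on 2]
6. ~(~r -> ~q), v   [~[]-rule on 3: fresh world v, uRv]
7. ~r, v   [~->-rule on 6]
8. q, v   [~->-rule on 6]
9. [](~r & ~q), w   [<>-rule on 4: fresh world w, uRw]
10. ~r & ~q, w   [[]-rule on 9 via wRw]
11. ~r, w   [&-rule on 10]
12. ~q, w   [&-rule on 10]
13. ~(~r & ~q), x   [~[]-rule on 5: fresh world x, uRx]
14. q, x   [~&-rule on 13 (branches; this branch)]
Accessibility: uRu, uRv, uRw, uRx, vRv, wRw, xRx
Complete open branch: countermodel on an S4-frame, so not valid in S4, nor in K, T (the same frame is also a K-frame and a T-frame).
S5-tableau for the negation ~((<>[](~r & ~q) -> [](~r & ~q)) | [](~r -> ~q)):
1. ~((<>[](~r & ~q) -> [](~r & ~q)) | [](~r -> ~q)), u
2. ~(<>[](~r & ~q) -> [](~r & ~q)), u   [~|-rule on 1]
3. ~[](~r -> ~q), u   [~|-rule on 1]
4. <>[](~r & ~q), u   [~->-rule on 2]
5. ~[](~r & ~q), u   [~->-rule on 2]
6. ~(~r -> ~q), v   [~[]-rule on 3: fresh world v, uRv]
7. ~r, v   [~->-rule on 6]
8. q, v   [~->-rule on 6]
9. [](~r & ~q), w   [<>-rule on 4: fresh world w, uRw]
10. ~r & ~q, u   [[]-rule on 9 via wRu]
11. ~r, u   [&-rule on 10]
12. ~q, u   [&-rule on 10]
13. ~r & ~q, v   [[]-rule on 9 via wRv]
14. ~q, v   [&-rule on 13]
Accessibility: uRu, uRv, uRw, vRu, vRv, vRw, wRu, wRv, wRw
Branch closes: q and ~q both at v.
Every branch closes (one shown): valid in S5.

S5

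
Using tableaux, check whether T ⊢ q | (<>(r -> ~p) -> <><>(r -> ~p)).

Tableau for the negation ~(q | (<>(r -> ~p) -> <><>(r -> ~p))):
1. ~(q | (<>(r -> ~p) -> <><>(r -> ~p))), w0
2. ~q, w0
3. ~(<>(r -> ~p) -> <><>(r -> ~p)), w0
4. <>(r -> ~p), w0
5. ~<><>(r -> ~p), w0
6. ~<>(r -> ~p), w0
7. ~(r -> ~p), w0
8. r, w0
9. p, w0
10. r -> ~p, w1
11. ~<>(r -> ~p), w1
12. ~(r -> ~p), w1
13. r, w1
14. p, w1
15. ~p, w1
Accessibility: w0Rw0, w0Rw1, w1Rw1
Branch closes: p and ~p both at w1.
Every branch of the negation's tableau closes; the branch above is one of them.

Valid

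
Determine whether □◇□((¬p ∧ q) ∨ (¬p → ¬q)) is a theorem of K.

Invalid (countermodel exists)

Tableau for the negation ¬□◇□((¬p ∧ q) ∨ (¬p → ¬q)):
1. ¬□◇□((¬p ∧ q) ∨ (¬p → ¬q)), 0
2. ¬◇□((¬p ∧ q) ∨ (¬p → ¬q)), 1
Accessibility: 0R1
The negation has an open branch (countermodel exists).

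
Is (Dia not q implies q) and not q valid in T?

Tableau for the negation not ((Dia not q implies q) and not q):
1. not ((Dia not q implies q) and not q), u
2. q, u   [neg-and-rule on 1 (branches; this branch)]
Accessibility: uRu
The negation has an open branch (countermodel exists).

No, not valid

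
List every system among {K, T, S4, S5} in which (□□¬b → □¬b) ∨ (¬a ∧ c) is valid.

T, S4, S5

T-tableau for the negation ¬((□□¬b → □¬b) ∨ (¬a ∧ c)):
1. ¬((□□¬b → □¬b) ∨ (¬a ∧ c)), 0
2. ¬(□□¬b → □¬b), 0   [¬∨-rule on 1]
3. ¬(¬a ∧ c), 0   [¬∨-rule on 1]
4. □□¬b, 0   [¬→-rule on 2]
5. ¬□¬b, 0   [¬→-rule on 2]
6. □¬b, 0   [□-rule on 4 via 0R0]
7. ¬b, 0   [□-rule on 6 via 0R0]
8. ¬c, 0   [¬∧-rule on 3 (branches; this branch)]
9. b, 1   [¬□-rule on 5: fresh world 1, 0R1]
10. □¬b, 1   [□-rule on 4 via 0R1]
11. ¬b, 1   [□-rule on 6 via 0R1]
Accessibility: 0R0, 0R1, 1R1
Branch closes: b and ¬b both at 1.
Every branch closes (one shown): valid in T, hence also in S4, S5 (every theorem of T is a theorem of S4 and S5).
K-tableau for the negation ¬((□□¬b → □¬b) ∨ (¬a ∧ c)):
1. ¬((□□¬b → □¬b) ∨ (¬a ∧ c)), 0
2. ¬(□□¬b → □¬b), 0   [¬∨-rule on 1]
3. ¬(¬a ∧ c), 0   [¬∨-rule on 1]
4. □□¬b, 0   [¬→-rule on 2]
5. ¬□¬b, 0   [¬→-rule on 2]
6. ¬c, 0   [¬∧-rule on 3 (branches; this branch)]
7. b, 1   [¬□-rule on 5: fresh world 1, 0R1]
8. □¬b, 1   [□-rule on 4 via 0R1]
Accessibility: 0R1
Complete open branch: countermodel on a K-frame, so not valid in K.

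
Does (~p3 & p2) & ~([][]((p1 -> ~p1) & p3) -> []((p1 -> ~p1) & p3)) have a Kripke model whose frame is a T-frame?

1. (~p3 & p2) & ~([][]((p1 -> ~p1) & p3) -> []((p1 -> ~p1) & p3)), w0
2. ~p3 & p2, w0
3. ~([][]((p1 -> ~p1) & p3) -> []((p1 -> ~p1) & p3)), w0
4. ~p3, w0
5. p2, w0
6. [][]((p1 -> ~p1) & p3), w0
7. ~[]((p1 -> ~p1) & p3), w0
8. []((p1 -> ~p1) & p3), w0
9. (p1 -> ~p1) & p3, w0
10. p1 -> ~p1, w0
11. p3, w0
Accessibility: w0Rw0
Branch closes: p3 and ~p3 both at w0.
All branches of the tableau close; one closing branch shown above.

Unsatisfiable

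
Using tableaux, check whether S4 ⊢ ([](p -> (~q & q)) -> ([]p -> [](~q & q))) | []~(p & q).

Valid in S4

Tableau for the negation ~(([](p -> (~q & q)) -> ([]p -> [](~q & q))) | []~(p & q)):
1. ~(([](p -> (~q & q)) -> ([]p -> [](~q & q))) | []~(p & q)), 0
2. ~([](p -> (~q & q)) -> ([]p -> [](~q & q))), 0
3. ~[]~(p & q), 0
4. [](p -> (~q & q)), 0
5. ~([]p -> [](~q & q)), 0
6. []p, 0
7. ~[](~q & q), 0
8. p -> (~q & q), 0
9. p, 0
10. ~q & q, 0
11. ~q, 0
12. q, 0
Accessibility: 0R0
Branch closes: q and ~q both at 0.
Every branch of the negation's tableau closes; the branch above is one of them.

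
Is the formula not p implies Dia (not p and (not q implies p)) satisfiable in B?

1. not p implies Dia (not p and (not q implies p)), 0
2. Dia (not p and (not q implies p)), 0
3. not p and (not q implies p), 1
4. not p, 1
5. not q implies p, 1
6. q, 1
Accessibility: 0R0, 0R1, 1R0, 1R1

Satisfiable (open branch found)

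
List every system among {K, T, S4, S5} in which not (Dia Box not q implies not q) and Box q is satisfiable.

K

T-tableau for the formula:
1. not (Dia Box not q implies not q) and Box q, w0
2. not (Dia Box not q implies not q), w0
3. Box q, w0
4. Dia Box not q, w0
5. q, w0
6. Box not q, w1
7. q, w1
8. not q, w1
Accessibility: w0Rw0, w0Rw1, w1Rw1
Branch closes: q and not q both at w1.
Every branch closes (one shown): unsatisfiable in T, hence also in S4, S5 (every S4/S5-frame is a T-frame).
K-tableau for the formula:
1. not (Dia Box not q implies not q) and Box q, w0
2. not (Dia Box not q implies not q), w0
3. Box q, w0
4. Dia Box not q, w0
5. q, w0
6. Box not q, w1
7. q, w1
Accessibility: w0Rw1
Complete open branch: satisfiable in K.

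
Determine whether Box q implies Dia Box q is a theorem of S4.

Tableau for the negation not (Box q implies Dia Box q):
1. not (Box q implies Dia Box q), 0
2. Box q, 0   [neg-implies-rule on 1]
3. not Dia Box q, 0   [neg-implies-rule on 1]
4. q, 0   [Box-rule on 2 via 0R0]
5. not Box q, 0   [neg-Dia-rule on 3 via 0R0]
6. not q, 1   [neg-Box-rule on 5: fresh world 1, 0R1]
7. q, 1   [Box-rule on 2 via 0R1]
Accessibility: 0R0, 0R1, 1R1
Branch closes: q and not q both at 1.
Every branch of the negation's tableau closes; the branch above is one of them.

Valid in S4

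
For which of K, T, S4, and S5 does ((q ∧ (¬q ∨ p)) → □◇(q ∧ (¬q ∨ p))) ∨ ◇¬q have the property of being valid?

S5-tableau for the negation ¬(((q ∧ (¬q ∨ p)) → □◇(q ∧ (¬q ∨ p))) ∨ ◇¬q):
1. ¬(((q ∧ (¬q ∨ p)) → □◇(q ∧ (¬q ∨ p))) ∨ ◇¬q), w0
2. ¬((q ∧ (¬q ∨ p)) → □◇(q ∧ (¬q ∨ p))), w0
3. ¬◇¬q, w0
4. q ∧ (¬q ∨ p), w0
5. ¬□◇(q ∧ (¬q ∨ p)), w0
6. q, w0
7. ¬q ∨ p, w0
8. p, w0
9. ¬◇(q ∧ (¬q ∨ p)), w1
10. q, w1
11. ¬(q ∧ (¬q ∨ p)), w0
12. ¬(q ∧ (¬q ∨ p)), w1
13. ¬(¬q ∨ p), w0
14. ¬p, w0
Accessibility: w0Rw0, w0Rw1, w1Rw0, w1Rw1
Branch closes: p and ¬p both at w0.
Every branch closes (one shown): valid in S5.
S4-tableau for the negation ¬(((q ∧ (¬q ∨ p)) → □◇(q ∧ (¬q ∨ p))) ∨ ◇¬q):
1. ¬(((q ∧ (¬q ∨ p)) → □◇(q ∧ (¬q ∨ p))) ∨ ◇¬q), w0
2. ¬((q ∧ (¬q ∨ p)) → □◇(q ∧ (¬q ∨ p))), w0
3. ¬◇¬q, w0
4. q ∧ (¬q ∨ p), w0
5. ¬□◇(q ∧ (¬q ∨ p)), w0
6. q, w0
7. ¬q ∨ p, w0
8. p, w0
9. ¬◇(q ∧ (¬q ∨ p)), w1
10. q, w1
11. ¬(q ∧ (¬q ∨ p)), w1
12. ¬(¬q ∨ p), w1
13. ¬p, w1
Accessibility: w0Rw0, w0Rw1, w1Rw1
Complete open branch: countermodel on an S4-frame, so not valid in S4, nor in K, T (the same frame is also a K-frame and a T-frame).

S5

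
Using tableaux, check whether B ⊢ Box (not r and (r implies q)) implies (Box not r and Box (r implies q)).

Valid

Tableau for the negation not (Box (not r and (r implies q)) implies (Box not r and Box (r implies q))):
1. not (Box (not r and (r implies q)) implies (Box not r and Box (r implies q))), u
2. Box (not r and (r implies q)), u
3. not (Box not r and Box (r implies q)), u
4. not r and (r implies q), u
5. not r, u
6. r implies q, u
7. not Box (r implies q), u
8. q, u
9. not (r implies q), v
10. r, v
11. not q, v
12. not r and (r implies q), v
13. not r, v
14. r implies q, v
Accessibility: uRu, uRv, vRu, vRv
Branch closes: r and not r both at v.
Every branch of the negation's tableau closes; the branch above is one of them.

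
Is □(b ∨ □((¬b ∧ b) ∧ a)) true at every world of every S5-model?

Invalid (countermodel exists)

Tableau for the negation ¬□(b ∨ □((¬b ∧ b) ∧ a)):
1. ¬□(b ∨ □((¬b ∧ b) ∧ a)), w0
2. ¬(b ∨ □((¬b ∧ b) ∧ a)), w1
3. ¬b, w1
4. ¬□((¬b ∧ b) ∧ a), w1
5. ¬((¬b ∧ b) ∧ a), w2
6. ¬a, w2
Accessibility: w0Rw0, w0Rw1, w0Rw2, w1Rw0, w1Rw1, w1Rw2, w2Rw0, w2Rw1, w2Rw2
The negation has an open branch (countermodel exists).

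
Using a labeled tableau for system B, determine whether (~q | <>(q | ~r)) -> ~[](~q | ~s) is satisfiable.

1. (~q | <>(q | ~r)) -> ~[](~q | ~s), w0
2. ~[](~q | ~s), w0   [->-rule on 1 (branches; this branch)]
3. ~(~q | ~s), w1   [~[]-rule on 2: fresh world w1, w0Rw1]
4. q, w1   [~|-rule on 3]
5. s, w1   [~|-rule on 3]
Accessibility: w0Rw0, w0Rw1, w1Rw0, w1Rw1

Satisfiable (open branch found)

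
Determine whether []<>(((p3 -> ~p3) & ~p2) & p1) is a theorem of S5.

Tableau for the negation ~[]<>(((p3 -> ~p3) & ~p2) & p1):
1. ~[]<>(((p3 -> ~p3) & ~p2) & p1), u
2. ~<>(((p3 -> ~p3) & ~p2) & p1), v
3. ~(((p3 -> ~p3) & ~p2) & p1), u
4. ~(((p3 -> ~p3) & ~p2) & p1), v
5. ~p1, u
6. ~p1, v
Accessibility: uRu, uRv, vRu, vRv
The negation has an open branch (countermodel exists).

No, not valid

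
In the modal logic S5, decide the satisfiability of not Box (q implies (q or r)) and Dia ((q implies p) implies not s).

Unsatisfiable

1. not Box (q implies (q or r)) and Dia ((q implies p) implies not s), 0
2. not Box (q implies (q or r)), 0   [and-rule on 1]
3. Dia ((q implies p) implies not s), 0   [and-rule on 1]
4. not (q implies (q or r)), 1   [neg-Box-rule on 2: fresh world 1, 0R1]
5. q, 1   [neg-implies-rule on 4]
6. not (q or r), 1   [neg-implies-rule on 4]
7. not q, 1   [neg-or-rule on 6]
8. not r, 1   [neg-or-rule on 6]
Accessibility: 0R0, 0R1, 1R0, 1R1
Branch closes: q and not q both at 1.
Every branch closes; the branch above is one of them.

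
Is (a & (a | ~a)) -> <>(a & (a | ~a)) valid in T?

Tableau for the negation ~((a & (a | ~a)) -> <>(a & (a | ~a))):
1. ~((a & (a | ~a)) -> <>(a & (a | ~a))), w0
2. a & (a | ~a), w0
3. ~<>(a & (a | ~a)), w0
4. a, w0
5. a | ~a, w0
6. ~(a & (a | ~a)), w0
7. ~(a | ~a), w0
8. ~a, w0
Accessibility: w0Rw0
Branch closes: a and ~a both at w0.
All branches of the negation close; one closing branch shown above.

Yes, valid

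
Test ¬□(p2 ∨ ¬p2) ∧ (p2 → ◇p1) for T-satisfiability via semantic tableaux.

1. ¬□(p2 ∨ ¬p2) ∧ (p2 → ◇p1), 0
2. ¬□(p2 ∨ ¬p2), 0
3. p2 → ◇p1, 0
4. ◇p1, 0
5. ¬(p2 ∨ ¬p2), 1
6. ¬p2, 1
7. p2, 1
Accessibility: 0R0, 0R1, 1R1
Branch closes: p2 and ¬p2 both at 1.
All branches of the tableau close; one closing branch shown above.

No, unsatisfiable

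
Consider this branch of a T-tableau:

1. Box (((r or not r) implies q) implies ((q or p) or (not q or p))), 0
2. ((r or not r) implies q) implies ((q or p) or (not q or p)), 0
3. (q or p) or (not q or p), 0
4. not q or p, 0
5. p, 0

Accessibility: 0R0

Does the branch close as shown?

No world carries both an atom and its negation.

Open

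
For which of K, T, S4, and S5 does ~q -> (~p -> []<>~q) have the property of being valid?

S5

S4-tableau for the negation ~(~q -> (~p -> []<>~q)):
1. ~(~q -> (~p -> []<>~q)), w0
2. ~q, w0   [~->-rule on 1]
3. ~(~p -> []<>~q), w0   [~->-rule on 1]
4. ~p, w0   [~->-rule on 3]
5. ~[]<>~q, w0   [~->-rule on 3]
6. ~<>~q, w1   [~[]-rule on 5: fresh world w1, w0Rw1]
7. q, w1   [~<>-rule on 6 via w1Rw1]
Accessibility: w0Rw0, w0Rw1, w1Rw1
Complete open branch: countermodel on an S4-frame, so not valid in S4, nor in K, T (the same frame is also a K-frame and a T-frame).
S5-tableau for the negation ~(~q -> (~p -> []<>~q)):
1. ~(~q -> (~p -> []<>~q)), w0
2. ~q, w0   [~->-rule on 1]
3. ~(~p -> []<>~q), w0   [~->-rule on 1]
4. ~p, w0   [~->-rule on 3]
5. ~[]<>~q, w0   [~->-rule on 3]
6. ~<>~q, w1   [~[]-rule on 5: fresh world w1, w0Rw1]
7. q, w0   [~<>-rule on 6 via w1Rw0]
Accessibility: w0Rw0, w0Rw1, w1Rw0, w1Rw1
Branch closes: q and ~q both at w0.
Every branch closes (one shown): valid in S5.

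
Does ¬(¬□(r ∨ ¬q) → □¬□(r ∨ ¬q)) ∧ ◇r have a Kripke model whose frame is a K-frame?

1. ¬(¬□(r ∨ ¬q) → □¬□(r ∨ ¬q)) ∧ ◇r, w0
2. ¬(¬□(r ∨ ¬q) → □¬□(r ∨ ¬q)), w0
3. ◇r, w0
4. ¬□(r ∨ ¬q), w0
5. ¬□¬□(r ∨ ¬q), w0
6. r, w1
7. ¬(r ∨ ¬q), w2
8. ¬r, w2
9. q, w2
10. □(r ∨ ¬q), w3
Accessibility: w0Rw1, w0Rw2, w0Rw3

Satisfiable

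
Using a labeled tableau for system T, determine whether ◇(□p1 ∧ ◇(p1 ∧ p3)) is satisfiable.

Yes, satisfiable

1. ◇(□p1 ∧ ◇(p1 ∧ p3)), u
2. □p1 ∧ ◇(p1 ∧ p3), v
3. □p1, v
4. ◇(p1 ∧ p3), v
5. p1, v
6. p1 ∧ p3, w
7. p1, w
8. p3, w
Accessibility: uRu, uRv, vRv, vRw, wRw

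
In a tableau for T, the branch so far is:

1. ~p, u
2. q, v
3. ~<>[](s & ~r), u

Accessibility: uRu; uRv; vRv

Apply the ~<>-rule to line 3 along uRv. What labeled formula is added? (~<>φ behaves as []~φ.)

~[](s & ~r), v

~<>φ behaves as []~φ: propagate the negated body to each accessible world.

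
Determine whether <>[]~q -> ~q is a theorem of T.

Tableau for the negation ~(<>[]~q -> ~q):
1. ~(<>[]~q -> ~q), 0
2. <>[]~q, 0
3. q, 0
4. []~q, 1
5. ~q, 1
Accessibility: 0R0, 0R1, 1R1
The negation has an open branch (countermodel exists).

No, not valid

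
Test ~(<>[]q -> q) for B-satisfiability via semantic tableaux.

No, unsatisfiable

1. ~(<>[]q -> q), u
2. <>[]q, u
3. ~q, u
4. []q, v
5. q, u
Accessibility: uRu, uRv, vRu, vRv
Branch closes: q and ~q both at u.
(One branch shown.) All branches close.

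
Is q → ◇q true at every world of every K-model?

Tableau for the negation ¬(q → ◇q):
1. ¬(q → ◇q), 0
2. q, 0
3. ¬◇q, 0
The negation has an open branch (countermodel exists).

No, not valid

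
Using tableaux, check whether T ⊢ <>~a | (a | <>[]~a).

Tableau for the negation ~(<>~a | (a | <>[]~a)):
1. ~(<>~a | (a | <>[]~a)), u
2. ~<>~a, u
3. ~(a | <>[]~a), u
4. ~a, u
5. ~<>[]~a, u
6. a, u
Accessibility: uRu
Branch closes: a and ~a both at u.
All branches of the negation close; one closing branch shown above.

Yes, valid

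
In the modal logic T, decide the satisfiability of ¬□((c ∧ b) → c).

No, unsatisfiable

1. ¬□((c ∧ b) → c), 0
2. ¬((c ∧ b) → c), 1   [¬□-rule on 1: fresh world 1, 0R1]
3. c ∧ b, 1   [¬→-rule on 2]
4. ¬c, 1   [¬→-rule on 2]
5. c, 1   [∧-rule on 3]
6. b, 1   [∧-rule on 3]
Accessibility: 0R0, 0R1, 1R1
Branch closes: c and ¬c both at 1.
Every branch closes; the branch above is one of them.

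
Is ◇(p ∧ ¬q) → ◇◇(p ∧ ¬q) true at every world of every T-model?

Valid

Tableau for the negation ¬(◇(p ∧ ¬q) → ◇◇(p ∧ ¬q)):
1. ¬(◇(p ∧ ¬q) → ◇◇(p ∧ ¬q)), w0
2. ◇(p ∧ ¬q), w0
3. ¬◇◇(p ∧ ¬q), w0
4. ¬◇(p ∧ ¬q), w0
5. ¬(p ∧ ¬q), w0
6. q, w0
7. p ∧ ¬q, w1
8. p, w1
9. ¬q, w1
10. ¬◇(p ∧ ¬q), w1
11. ¬(p ∧ ¬q), w1
12. q, w1
Accessibility: w0Rw0, w0Rw1, w1Rw1
Branch closes: q and ¬q both at w1.
All branches of the negation close; one closing branch shown above.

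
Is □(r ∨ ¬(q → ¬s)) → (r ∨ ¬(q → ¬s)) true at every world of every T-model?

Valid in T

Tableau for the negation ¬(□(r ∨ ¬(q → ¬s)) → (r ∨ ¬(q → ¬s))):
1. ¬(□(r ∨ ¬(q → ¬s)) → (r ∨ ¬(q → ¬s))), 0
2. □(r ∨ ¬(q → ¬s)), 0
3. ¬(r ∨ ¬(q → ¬s)), 0
4. ¬r, 0
5. q → ¬s, 0
6. r ∨ ¬(q → ¬s), 0
7. ¬s, 0
8. ¬(q → ¬s), 0
9. q, 0
10. s, 0
Accessibility: 0R0
Branch closes: s and ¬s both at 0.
Every branch of the negation's tableau closes; the branch above is one of them.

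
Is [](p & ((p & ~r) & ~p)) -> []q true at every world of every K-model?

Tableau for the negation ~([](p & ((p & ~r) & ~p)) -> []q):
1. ~([](p & ((p & ~r) & ~p)) -> []q), 0
2. [](p & ((p & ~r) & ~p)), 0
3. ~[]q, 0
4. ~q, 1
5. p & ((p & ~r) & ~p), 1
6. p, 1
7. (p & ~r) & ~p, 1
8. p & ~r, 1
9. ~p, 1
Accessibility: 0R1
Branch closes: p and ~p both at 1.
Every branch of the negation's tableau closes; the branch above is one of them.

Valid in K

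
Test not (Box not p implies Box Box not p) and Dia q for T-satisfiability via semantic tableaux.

Satisfiable

1. not (Box not p implies Box Box not p) and Dia q, u
2. not (Box not p implies Box Box not p), u
3. Dia q, u
4. Box not p, u
5. not Box Box not p, u
6. not p, u
7. q, v
8. not p, v
9. not Box not p, w
10. not p, w
11. p, x
Accessibility: uRu, uRv, uRw, vRv, wRw, wRx, xRx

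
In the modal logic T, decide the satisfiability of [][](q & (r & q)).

1. [][](q & (r & q)), 0
2. [](q & (r & q)), 0
3. q & (r & q), 0
4. q, 0
5. r & q, 0
6. r, 0
Accessibility: 0R0

Yes, satisfiable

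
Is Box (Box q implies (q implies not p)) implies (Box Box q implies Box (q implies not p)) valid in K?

Tableau for the negation not (Box (Box q implies (q implies not p)) implies (Box Box q implies Box (q implies not p))):
1. not (Box (Box q implies (q implies not p)) implies (Box Box q implies Box (q implies not p))), w0
2. Box (Box q implies (q implies not p)), w0   [neg-implies-rule on 1]
3. not (Box Box q implies Box (q implies not p)), w0   [neg-implies-rule on 1]
4. Box Box q, w0   [neg-implies-rule on 3]
5. not Box (q implies not p), w0   [neg-implies-rule on 3]
6. not (q implies not p), w1   [neg-Box-rule on 5: fresh world w1, w0Rw1]
7. q, w1   [neg-implies-rule on 6]
8. p, w1   [neg-implies-rule on 6]
9. Box q implies (q implies not p), w1   [Box-rule on 2 via w0Rw1]
10. Box q, w1   [Box-rule on 4 via w0Rw1]
11. not Box q, w1   [implies-rule on 9 (branches; this branch)]
12. not q, w2   [neg-Box-rule on 11: fresh world w2, w1Rw2]
13. q, w2   [Box-rule on 10 via w1Rw2]
Accessibility: w0Rw1, w1Rw2
Branch closes: q and not q both at w2.
Every branch of the negation's tableau closes; the branch above is one of them.

Valid in K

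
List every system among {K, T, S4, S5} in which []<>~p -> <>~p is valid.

T, S4, S5

T-tableau for the negation ~([]<>~p -> <>~p):
1. ~([]<>~p -> <>~p), 0
2. []<>~p, 0
3. ~<>~p, 0
4. <>~p, 0
5. p, 0
6. ~p, 1
7. <>~p, 1
8. p, 1
Accessibility: 0R0, 0R1, 1R1
Branch closes: p and ~p both at 1.
Every branch closes (one shown): valid in T, hence also in S4, S5 (every theorem of T is a theorem of S4 and S5).
K-tableau for the negation ~([]<>~p -> <>~p):
1. ~([]<>~p -> <>~p), 0
2. []<>~p, 0
3. ~<>~p, 0
Complete open branch: countermodel on a K-frame, so not valid in K.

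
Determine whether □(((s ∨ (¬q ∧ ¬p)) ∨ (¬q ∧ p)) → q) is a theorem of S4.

Tableau for the negation ¬□(((s ∨ (¬q ∧ ¬p)) ∨ (¬q ∧ p)) → q):
1. ¬□(((s ∨ (¬q ∧ ¬p)) ∨ (¬q ∧ p)) → q), 0
2. ¬(((s ∨ (¬q ∧ ¬p)) ∨ (¬q ∧ p)) → q), 1   [¬□-rule on 1: fresh world 1, 0R1]
3. (s ∨ (¬q ∧ ¬p)) ∨ (¬q ∧ p), 1   [¬→-rule on 2]
4. ¬q, 1   [¬→-rule on 2]
5. ¬q ∧ p, 1   [∨-rule on 3 (branches; this branch)]
6. p, 1   [∧-rule on 5]
Accessibility: 0R0, 0R1, 1R1
The negation has an open branch (countermodel exists).

Invalid (countermodel exists)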